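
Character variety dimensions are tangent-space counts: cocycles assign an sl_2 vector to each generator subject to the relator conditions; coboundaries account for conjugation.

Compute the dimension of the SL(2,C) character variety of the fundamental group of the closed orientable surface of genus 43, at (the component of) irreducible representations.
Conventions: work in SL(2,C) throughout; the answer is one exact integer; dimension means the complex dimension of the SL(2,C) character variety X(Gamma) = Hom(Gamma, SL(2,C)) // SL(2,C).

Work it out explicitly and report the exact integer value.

252

The genus-43 surface group: 2g = 86 generators, one relator prod [a_i, b_i].
Before the relator condition, cocycle space has dim 3*86 = 258.
H^2 = coker(d_2) is dual to H^0 = 0 at irreducible rho (Poincare duality), so d_2 is onto: dim Z^1 = 255.
As always at irreducible rho, dim B^1 = 3.
dim X = dim H^1 = 255 - 3 = 252.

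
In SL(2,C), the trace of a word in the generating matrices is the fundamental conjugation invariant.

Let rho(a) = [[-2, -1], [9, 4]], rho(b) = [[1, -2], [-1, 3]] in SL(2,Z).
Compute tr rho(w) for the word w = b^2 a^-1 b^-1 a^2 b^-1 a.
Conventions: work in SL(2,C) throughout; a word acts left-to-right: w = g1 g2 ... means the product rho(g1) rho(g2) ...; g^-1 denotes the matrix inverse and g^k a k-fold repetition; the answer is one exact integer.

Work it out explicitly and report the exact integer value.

rho(b) = [[1, -2], [-1, 3]]
... * rho(b) = [[1, -2], [-1, 3]]  ->  [[3, -8], [-4, 11]]
... * rho(a^-1) = [[4, 1], [-9, -2]]  ->  [[84, 19], [-115, -26]]
... * rho(b^-1) = [[3, 2], [1, 1]]  ->  [[271, 187], [-371, -256]]
... * rho(a) = [[-2, -1], [9, 4]]  ->  [[1141, 477], [-1562, -653]]
... * rho(a) = [[-2, -1], [9, 4]]  ->  [[2011, 767], [-2753, -1050]]
... * rho(b^-1) = [[3, 2], [1, 1]]  ->  [[6800, 4789], [-9309, -6556]]
... * rho(a) = [[-2, -1], [9, 4]]  ->  [[29501, 12356], [-40386, -16915]]
tr = 29501 + -16915 = 12586

12586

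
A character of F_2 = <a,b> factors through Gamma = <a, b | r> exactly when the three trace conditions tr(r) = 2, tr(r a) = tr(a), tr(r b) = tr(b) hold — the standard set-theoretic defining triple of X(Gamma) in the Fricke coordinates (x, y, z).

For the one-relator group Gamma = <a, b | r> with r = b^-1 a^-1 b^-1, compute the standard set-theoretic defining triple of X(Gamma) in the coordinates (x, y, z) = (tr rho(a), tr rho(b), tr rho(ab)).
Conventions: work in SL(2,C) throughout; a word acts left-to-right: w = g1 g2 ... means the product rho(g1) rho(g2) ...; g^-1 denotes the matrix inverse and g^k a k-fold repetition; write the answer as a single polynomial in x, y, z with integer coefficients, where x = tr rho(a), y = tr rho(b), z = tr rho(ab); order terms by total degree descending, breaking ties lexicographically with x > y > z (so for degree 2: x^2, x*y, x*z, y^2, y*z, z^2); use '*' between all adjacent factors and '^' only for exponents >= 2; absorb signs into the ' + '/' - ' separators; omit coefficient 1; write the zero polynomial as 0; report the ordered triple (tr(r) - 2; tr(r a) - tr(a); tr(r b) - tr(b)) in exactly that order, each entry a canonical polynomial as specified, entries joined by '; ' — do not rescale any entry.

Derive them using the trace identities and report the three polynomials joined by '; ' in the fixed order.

y*z - x - 2; x*y*z - x^2 - z^2 - x + 2; -y + z

trace(b^-1) = trace(b) = y
use: trace(b^-2) = trace(b^-1) trace(b) - trace(1) = y^2 - 2
apply: trace(a b^-1) = trace(a) trace(b) - trace(a b) = x*y - z
apply: trace(b^-2 a) = trace(a b^-1) trace(b) - trace(a) = x*y^2 - y*z - x
apply: trace(b^-1 a^-1 b^-1) = trace(b^-2) trace(a) - trace(b^-2 a) = y*z - x
trace(a^2) = trace(a) trace(a) - trace(1)  (reduce the a square) = x^2 - 2
trace(a^2 b) = trace(a) trace(b a) - trace(b)  (reduce the a square) = x*z - y
use: trace(a b^-1 a) = trace(a^2) trace(b) - trace(a^2 b)  (eliminate b^-1) = x^2*y - x*z - y
use: trace(a b a b) = trace(b a) trace(b a) - trace(1)  (split on b) = z^2 - 2
trace(a b^-1 a b) = trace(a b a) trace(b) - trace(a b a b)  (eliminate b^-1) = x*y*z - y^2 - z^2 + 2
trace(b^-1 a b^-1 a) = trace(a b^-1 a) trace(b) - trace(a b^-1 a b)  (eliminate b^-1) = x^2*y^2 - 2*x*y*z + z^2 - 2
trace(b^-1 a^-1 b^-1 a) = trace(b^-1 a b^-1) trace(a) - trace(b^-1 a b^-1 a)  (eliminate a^-1) = x*y*z - x^2 - z^2 + 2
assemble the triple (trace(r) - 2; trace(r a) - x; trace(r b) - y)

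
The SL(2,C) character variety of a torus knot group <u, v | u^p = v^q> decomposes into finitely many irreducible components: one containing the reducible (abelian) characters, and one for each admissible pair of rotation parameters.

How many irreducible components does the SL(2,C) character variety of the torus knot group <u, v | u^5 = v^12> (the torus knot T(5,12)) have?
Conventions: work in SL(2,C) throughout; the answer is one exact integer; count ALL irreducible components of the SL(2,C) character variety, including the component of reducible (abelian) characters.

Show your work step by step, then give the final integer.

23

For T(5,12): irreducibility forces the central element u^5 = v^12 to one of +I, -I.
On an irreducible component, tr(u) is locked at 2*cos(pi*alpha/5) for some alpha in 1..4, and tr(v) at 2*cos(pi*beta/12) for some beta in 1..11.
Consistency of u^5 = (-1)^alpha I with v^12 = (-1)^beta I forces alpha = beta (mod 2).
count pairs: odd alpha (2 choices) x odd beta (6), plus even alpha (2) x even beta (5): 2*6 + 2*5 = 22.
Total: 22 irreducible-character components + 1 reducible (abelian) component = 23.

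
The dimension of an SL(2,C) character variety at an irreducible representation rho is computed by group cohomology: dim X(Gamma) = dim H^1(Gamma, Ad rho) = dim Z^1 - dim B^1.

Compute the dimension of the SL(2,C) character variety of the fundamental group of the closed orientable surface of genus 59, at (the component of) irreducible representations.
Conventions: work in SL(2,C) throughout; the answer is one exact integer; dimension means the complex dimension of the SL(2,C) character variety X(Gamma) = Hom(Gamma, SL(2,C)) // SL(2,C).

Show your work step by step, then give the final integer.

348

The genus-59 surface group: 2g = 118 generators, one relator prod [a_i, b_i].
Before the relator condition, cocycle space has dim 3*118 = 354.
d_2 is surjective at irreducible rho (its cokernel H^2 is dual to H^0 = 0), so dim Z^1 = 354 - 3 = 351.
dim B^1 = 3 (coboundaries, injective at irreducible rho).
dim X = dim H^1 = 351 - 3 = 348.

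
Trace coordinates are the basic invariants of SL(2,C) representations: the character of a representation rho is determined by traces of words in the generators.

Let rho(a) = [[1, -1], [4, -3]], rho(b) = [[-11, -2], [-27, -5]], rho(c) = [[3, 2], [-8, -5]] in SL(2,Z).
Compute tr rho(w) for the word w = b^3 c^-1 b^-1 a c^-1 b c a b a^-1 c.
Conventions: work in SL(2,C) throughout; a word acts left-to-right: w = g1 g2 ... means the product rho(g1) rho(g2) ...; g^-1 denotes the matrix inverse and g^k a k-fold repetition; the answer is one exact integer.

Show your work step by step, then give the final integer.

23397003964

rho(b) = [[-11, -2], [-27, -5]]
... * rho(b) = [[-11, -2], [-27, -5]]  ->  [[175, 32], [432, 79]]
... * rho(b) = [[-11, -2], [-27, -5]]  ->  [[-2789, -510], [-6885, -1259]]
... * rho(c^-1) = [[-5, -2], [8, 3]]  ->  [[9865, 4048], [24353, 9993]]
... * rho(b^-1) = [[-5, 2], [27, -11]]  ->  [[59971, -24798], [148046, -61217]]
... * rho(a) = [[1, -1], [4, -3]]  ->  [[-39221, 14423], [-96822, 35605]]
... * rho(c^-1) = [[-5, -2], [8, 3]]  ->  [[311489, 121711], [768950, 300459]]
... * rho(b) = [[-11, -2], [-27, -5]]  ->  [[-6712576, -1231533], [-16570843, -3040195]]
... * rho(c) = [[3, 2], [-8, -5]]  ->  [[-10285464, -7267487], [-25390969, -17940711]]
... * rho(a) = [[1, -1], [4, -3]]  ->  [[-39355412, 32087925], [-97153813, 79213102]]
... * rho(b) = [[-11, -2], [-27, -5]]  ->  [[-433464443, -81728801], [-1070061811, -201757884]]
... * rho(a^-1) = [[-3, 1], [-4, 1]]  ->  [[1627308533, -515193244], [4017216969, -1271819695]]
... * rho(c) = [[3, 2], [-8, -5]]  ->  [[9003471551, 5830583286], [22226208467, 14393532413]]
tr = 9003471551 + 14393532413 = 23397003964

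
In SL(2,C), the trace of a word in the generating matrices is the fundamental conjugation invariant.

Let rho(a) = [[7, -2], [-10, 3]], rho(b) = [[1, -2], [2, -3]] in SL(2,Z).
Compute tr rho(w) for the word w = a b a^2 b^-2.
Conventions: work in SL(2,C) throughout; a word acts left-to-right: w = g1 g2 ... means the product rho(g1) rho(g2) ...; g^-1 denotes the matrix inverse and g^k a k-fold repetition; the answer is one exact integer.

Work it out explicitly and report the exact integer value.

rho(a) = [[7, -2], [-10, 3]]
... * rho(b) = [[1, -2], [2, -3]]  ->  [[3, -8], [-4, 11]]
... * rho(a) = [[7, -2], [-10, 3]]  ->  [[101, -30], [-138, 41]]
... * rho(a) = [[7, -2], [-10, 3]]  ->  [[1007, -292], [-1376, 399]]
... * rho(b^-1) = [[-3, 2], [-2, 1]]  ->  [[-2437, 1722], [3330, -2353]]
... * rho(b^-1) = [[-3, 2], [-2, 1]]  ->  [[3867, -3152], [-5284, 4307]]
tr = 3867 + 4307 = 8174

8174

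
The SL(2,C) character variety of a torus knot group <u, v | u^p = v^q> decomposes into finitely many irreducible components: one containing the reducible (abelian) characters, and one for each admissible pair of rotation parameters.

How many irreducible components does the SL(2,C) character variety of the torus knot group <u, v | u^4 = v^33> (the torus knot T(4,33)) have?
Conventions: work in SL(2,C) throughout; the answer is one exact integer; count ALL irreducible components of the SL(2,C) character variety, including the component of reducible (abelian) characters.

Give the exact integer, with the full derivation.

In the torus knot group T(4,33), u^4 = v^33 is central, so an irreducible representation sends it to +I or -I (Schur).
This locks tr(u) to 2*cos(pi*alpha/4), alpha in 1..3, and tr(v) to 2*cos(pi*beta/33), beta in 1..32, on each component of irreducible characters.
Consistency of u^4 = (-1)^alpha I with v^33 = (-1)^beta I forces alpha = beta (mod 2).
Enumerate parity-matched pairs: 2*16 odd-odd plus 1*16 even-even gives 48.
components with irreducible characters: 48; plus the single component of reducible (abelian) characters: total 49.

49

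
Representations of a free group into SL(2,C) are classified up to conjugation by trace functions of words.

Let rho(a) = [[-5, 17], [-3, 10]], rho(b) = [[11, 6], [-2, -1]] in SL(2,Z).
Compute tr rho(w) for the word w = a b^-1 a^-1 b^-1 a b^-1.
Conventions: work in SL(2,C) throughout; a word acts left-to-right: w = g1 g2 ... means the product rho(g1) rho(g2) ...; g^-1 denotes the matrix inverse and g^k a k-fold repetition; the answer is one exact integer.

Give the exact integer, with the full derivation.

-3266737

rho(a) = [[-5, 17], [-3, 10]]
... * rho(b^-1) = [[-1, -6], [2, 11]]  ->  [[39, 217], [23, 128]]
... * rho(a^-1) = [[10, -17], [3, -5]]  ->  [[1041, -1748], [614, -1031]]
... * rho(b^-1) = [[-1, -6], [2, 11]]  ->  [[-4537, -25474], [-2676, -15025]]
... * rho(a) = [[-5, 17], [-3, 10]]  ->  [[99107, -331869], [58455, -195742]]
... * rho(b^-1) = [[-1, -6], [2, 11]]  ->  [[-762845, -4245201], [-449939, -2503892]]
tr = -762845 + -2503892 = -3266737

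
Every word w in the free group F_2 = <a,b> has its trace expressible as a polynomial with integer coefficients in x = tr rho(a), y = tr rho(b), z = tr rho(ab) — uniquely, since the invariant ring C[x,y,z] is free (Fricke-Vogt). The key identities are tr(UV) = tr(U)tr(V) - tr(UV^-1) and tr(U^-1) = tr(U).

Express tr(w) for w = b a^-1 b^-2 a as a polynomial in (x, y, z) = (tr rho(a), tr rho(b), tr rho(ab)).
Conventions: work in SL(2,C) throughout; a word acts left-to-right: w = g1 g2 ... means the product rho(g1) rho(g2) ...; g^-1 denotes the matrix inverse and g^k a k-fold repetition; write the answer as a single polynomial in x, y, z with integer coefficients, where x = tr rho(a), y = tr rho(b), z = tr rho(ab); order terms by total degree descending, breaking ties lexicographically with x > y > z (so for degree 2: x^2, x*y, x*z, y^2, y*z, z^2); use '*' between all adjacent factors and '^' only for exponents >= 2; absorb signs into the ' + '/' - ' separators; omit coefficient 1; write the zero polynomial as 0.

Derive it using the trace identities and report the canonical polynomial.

-x*y^2*z + x^2*y + y^3 + y*z^2 - 3*y

trace(a b a) = trace(a)*trace(b a) - trace(b)   [square of a] = x*z - y
trace(a b a b) = trace(a b)*trace(a b) - trace(1)   [split at a repeated a] = z^2 - 2
trace(b^-1 a b a) = trace(a b a)*trace(b) - trace(a b a b)   [inverse elimination on b] = x*y*z - y^2 - z^2 + 2
trace(a b a^-1 b^-1) = trace(b^-1 a b)*trace(a) - trace(b^-1 a b a)   [inverse elimination on a] = -x*y*z + x^2 + y^2 + z^2 - 2
trace(b a^-1 b^-2 a) = trace(a b a^-1 b^-1)*trace(b) - trace(a b a^-1)   [inverse elimination on b] = -x*y^2*z + x^2*y + y^3 + y*z^2 - 3*y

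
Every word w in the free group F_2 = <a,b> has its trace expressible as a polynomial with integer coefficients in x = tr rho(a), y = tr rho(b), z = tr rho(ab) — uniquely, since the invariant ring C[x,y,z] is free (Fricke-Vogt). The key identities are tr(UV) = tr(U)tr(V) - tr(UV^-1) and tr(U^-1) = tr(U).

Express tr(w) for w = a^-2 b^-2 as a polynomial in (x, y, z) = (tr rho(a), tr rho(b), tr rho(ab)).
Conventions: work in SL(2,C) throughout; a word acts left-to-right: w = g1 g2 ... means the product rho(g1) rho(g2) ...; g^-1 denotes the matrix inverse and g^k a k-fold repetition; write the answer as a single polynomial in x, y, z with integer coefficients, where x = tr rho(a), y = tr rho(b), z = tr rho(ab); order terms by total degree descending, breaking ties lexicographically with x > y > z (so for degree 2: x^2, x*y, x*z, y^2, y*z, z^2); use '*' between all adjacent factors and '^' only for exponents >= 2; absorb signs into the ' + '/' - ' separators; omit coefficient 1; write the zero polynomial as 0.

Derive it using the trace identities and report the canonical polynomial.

next, tr(a^-1) = tr(a) = x
next, tr(a^-1 b) = tr(b)*tr(a) - tr(b a)   [inverse elimination on a] = x*y - z
next, tr(b^-1 a^-1) = tr(a^-1)*tr(b) - tr(a^-1 b)   [inverse elimination on b] = z
tr(b^-2 a^-1) = tr(b^-1 a^-1)*tr(b) - tr(b^-1 a^-1 b)   [inverse elimination on b] = y*z - x
and tr(b^-2) = tr(b^-1)*tr(b) - tr(1)   [inverse elimination on b] = y^2 - 2
and tr(a^-2 b^-2) = tr(b^-2 a^-1)*tr(a) - tr(b^-2)   [inverse elimination on a] = x*y*z - x^2 - y^2 + 2

x*y*z - x^2 - y^2 + 2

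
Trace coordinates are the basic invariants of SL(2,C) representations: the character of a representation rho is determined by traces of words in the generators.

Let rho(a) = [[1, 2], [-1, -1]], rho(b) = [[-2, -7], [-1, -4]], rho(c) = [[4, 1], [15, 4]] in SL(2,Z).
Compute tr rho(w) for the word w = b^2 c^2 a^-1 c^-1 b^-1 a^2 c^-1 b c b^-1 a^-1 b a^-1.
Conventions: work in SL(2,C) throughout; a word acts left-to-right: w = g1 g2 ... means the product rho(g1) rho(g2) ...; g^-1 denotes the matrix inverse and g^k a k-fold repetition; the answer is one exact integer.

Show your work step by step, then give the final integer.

rho(b) = [[-2, -7], [-1, -4]]
... * rho(b) = [[-2, -7], [-1, -4]]  ->  [[11, 42], [6, 23]]
... * rho(c) = [[4, 1], [15, 4]]  ->  [[674, 179], [369, 98]]
... * rho(c) = [[4, 1], [15, 4]]  ->  [[5381, 1390], [2946, 761]]
... * rho(a^-1) = [[-1, -2], [1, 1]]  ->  [[-3991, -9372], [-2185, -5131]]
... * rho(c^-1) = [[4, -1], [-15, 4]]  ->  [[124616, -33497], [68225, -18339]]
... * rho(b^-1) = [[-4, 7], [1, -2]]  ->  [[-531961, 939306], [-291239, 514253]]
... * rho(a) = [[1, 2], [-1, -1]]  ->  [[-1471267, -2003228], [-805492, -1096731]]
... * rho(a) = [[1, 2], [-1, -1]]  ->  [[531961, -939306], [291239, -514253]]
... * rho(c^-1) = [[4, -1], [-15, 4]]  ->  [[16217434, -4289185], [8878751, -2348251]]
... * rho(b) = [[-2, -7], [-1, -4]]  ->  [[-28145683, -96365298], [-15409251, -52758253]]
... * rho(c) = [[4, 1], [15, 4]]  ->  [[-1558062202, -413606875], [-853010799, -226442263]]
... * rho(b^-1) = [[-4, 7], [1, -2]]  ->  [[5818641933, -10079221664], [3185600933, -5518191067]]
... * rho(a^-1) = [[-1, -2], [1, 1]]  ->  [[-15897863597, -21716505530], [-8703792000, -11889392933]]
... * rho(b) = [[-2, -7], [-1, -4]]  ->  [[53512232724, 198151067299], [29296976933, 108484115732]]
... * rho(a^-1) = [[-1, -2], [1, 1]]  ->  [[144638834575, 91126601851], [79187138799, 49890161866]]
tr = 144638834575 + 49890161866 = 194528996441

194528996441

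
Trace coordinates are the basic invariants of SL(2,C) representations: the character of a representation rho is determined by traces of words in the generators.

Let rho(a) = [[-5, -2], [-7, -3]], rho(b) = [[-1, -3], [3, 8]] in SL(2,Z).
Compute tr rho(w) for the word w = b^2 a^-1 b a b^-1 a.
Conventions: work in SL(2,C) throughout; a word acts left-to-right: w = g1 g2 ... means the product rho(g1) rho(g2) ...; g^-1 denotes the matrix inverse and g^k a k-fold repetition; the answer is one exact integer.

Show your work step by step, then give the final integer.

rho(b) = [[-1, -3], [3, 8]]
... * rho(b) = [[-1, -3], [3, 8]]  ->  [[-8, -21], [21, 55]]
... * rho(a^-1) = [[-3, 2], [7, -5]]  ->  [[-123, 89], [322, -233]]
... * rho(b) = [[-1, -3], [3, 8]]  ->  [[390, 1081], [-1021, -2830]]
... * rho(a) = [[-5, -2], [-7, -3]]  ->  [[-9517, -4023], [24915, 10532]]
... * rho(b^-1) = [[8, 3], [-3, -1]]  ->  [[-64067, -24528], [167724, 64213]]
... * rho(a) = [[-5, -2], [-7, -3]]  ->  [[492031, 201718], [-1288111, -528087]]
tr = 492031 + -528087 = -36056

-36056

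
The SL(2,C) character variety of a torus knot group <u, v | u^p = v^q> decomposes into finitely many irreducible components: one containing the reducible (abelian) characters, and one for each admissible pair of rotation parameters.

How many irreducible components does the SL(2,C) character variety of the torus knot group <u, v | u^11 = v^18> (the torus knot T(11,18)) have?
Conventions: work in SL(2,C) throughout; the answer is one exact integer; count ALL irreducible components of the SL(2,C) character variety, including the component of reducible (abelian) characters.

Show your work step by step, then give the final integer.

86

Gamma = < u, v | u^11 = v^18 > (torus knot T(11,18)); the central element u^11 = v^18 acts as +I or -I in any irreducible SL(2,C) representation.
This locks tr(u) to 2*cos(pi*alpha/11), alpha in 1..10, and tr(v) to 2*cos(pi*beta/18), beta in 1..17, on each component of irreducible characters.
The two central values (-1)^alpha I and (-1)^beta I must be the same matrix, so alpha and beta share a parity.
count pairs: odd alpha (5 choices) x odd beta (9), plus even alpha (5) x even beta (8): 5*9 + 5*8 = 85.
Total: 85 irreducible-character components + 1 reducible (abelian) component = 86.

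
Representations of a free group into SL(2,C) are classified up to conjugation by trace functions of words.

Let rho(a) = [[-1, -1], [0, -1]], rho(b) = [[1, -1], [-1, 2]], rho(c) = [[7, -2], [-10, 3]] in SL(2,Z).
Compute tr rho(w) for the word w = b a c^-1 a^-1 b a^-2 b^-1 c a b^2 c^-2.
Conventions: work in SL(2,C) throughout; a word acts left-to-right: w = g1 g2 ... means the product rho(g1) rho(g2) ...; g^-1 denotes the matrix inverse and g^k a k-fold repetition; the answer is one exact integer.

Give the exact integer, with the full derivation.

-6068

rho(b) = [[1, -1], [-1, 2]]
... * rho(a) = [[-1, -1], [0, -1]]  ->  [[-1, 0], [1, -1]]
... * rho(c^-1) = [[3, 2], [10, 7]]  ->  [[-3, -2], [-7, -5]]
... * rho(a^-1) = [[-1, 1], [0, -1]]  ->  [[3, -1], [7, -2]]
... * rho(b) = [[1, -1], [-1, 2]]  ->  [[4, -5], [9, -11]]
... * rho(a^-1) = [[-1, 1], [0, -1]]  ->  [[-4, 9], [-9, 20]]
... * rho(a^-1) = [[-1, 1], [0, -1]]  ->  [[4, -13], [9, -29]]
... * rho(b^-1) = [[2, 1], [1, 1]]  ->  [[-5, -9], [-11, -20]]
... * rho(c) = [[7, -2], [-10, 3]]  ->  [[55, -17], [123, -38]]
... * rho(a) = [[-1, -1], [0, -1]]  ->  [[-55, -38], [-123, -85]]
... * rho(b) = [[1, -1], [-1, 2]]  ->  [[-17, -21], [-38, -47]]
... * rho(b) = [[1, -1], [-1, 2]]  ->  [[4, -25], [9, -56]]
... * rho(c^-1) = [[3, 2], [10, 7]]  ->  [[-238, -167], [-533, -374]]
... * rho(c^-1) = [[3, 2], [10, 7]]  ->  [[-2384, -1645], [-5339, -3684]]
tr = -2384 + -3684 = -6068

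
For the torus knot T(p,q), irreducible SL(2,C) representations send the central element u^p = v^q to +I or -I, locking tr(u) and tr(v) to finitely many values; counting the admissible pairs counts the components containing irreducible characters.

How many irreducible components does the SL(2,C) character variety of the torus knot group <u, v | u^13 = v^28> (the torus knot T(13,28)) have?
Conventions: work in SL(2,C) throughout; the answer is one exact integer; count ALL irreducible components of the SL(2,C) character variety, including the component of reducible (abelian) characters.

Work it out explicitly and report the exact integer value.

163

Gamma = < u, v | u^13 = v^28 > (torus knot T(13,28)); the central element u^13 = v^28 acts as +I or -I in any irreducible SL(2,C) representation.
This locks tr(u) to 2*cos(pi*alpha/13), alpha in 1..12, and tr(v) to 2*cos(pi*beta/28), beta in 1..27, on each component of irreducible characters.
The two central values (-1)^alpha I and (-1)^beta I must be the same matrix, so alpha and beta share a parity.
count pairs: odd alpha (6 choices) x odd beta (14), plus even alpha (6) x even beta (13): 6*14 + 6*13 = 162.
Total: 162 irreducible-character components + 1 reducible (abelian) component = 163.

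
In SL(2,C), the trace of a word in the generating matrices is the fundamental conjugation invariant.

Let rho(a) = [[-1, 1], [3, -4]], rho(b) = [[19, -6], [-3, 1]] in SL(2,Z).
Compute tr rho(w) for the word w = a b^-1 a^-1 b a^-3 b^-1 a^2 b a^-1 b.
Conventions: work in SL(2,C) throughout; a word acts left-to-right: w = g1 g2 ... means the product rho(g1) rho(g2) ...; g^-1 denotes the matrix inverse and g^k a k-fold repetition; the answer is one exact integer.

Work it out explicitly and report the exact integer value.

28043770940

rho(a) = [[-1, 1], [3, -4]]
... * rho(b^-1) = [[1, 6], [3, 19]]  ->  [[2, 13], [-9, -58]]
... * rho(a^-1) = [[-4, -1], [-3, -1]]  ->  [[-47, -15], [210, 67]]
... * rho(b) = [[19, -6], [-3, 1]]  ->  [[-848, 267], [3789, -1193]]
... * rho(a^-1) = [[-4, -1], [-3, -1]]  ->  [[2591, 581], [-11577, -2596]]
... * rho(a^-1) = [[-4, -1], [-3, -1]]  ->  [[-12107, -3172], [54096, 14173]]
... * rho(a^-1) = [[-4, -1], [-3, -1]]  ->  [[57944, 15279], [-258903, -68269]]
... * rho(b^-1) = [[1, 6], [3, 19]]  ->  [[103781, 637965], [-463710, -2850529]]
... * rho(a) = [[-1, 1], [3, -4]]  ->  [[1810114, -2448079], [-8087877, 10938406]]
... * rho(a) = [[-1, 1], [3, -4]]  ->  [[-9154351, 11602430], [40903095, -51841501]]
... * rho(b) = [[19, -6], [-3, 1]]  ->  [[-208739959, 66528536], [932683308, -297260071]]
... * rho(a^-1) = [[-4, -1], [-3, -1]]  ->  [[635374228, 142211423], [-2838953019, -635423237]]
... * rho(b) = [[19, -6], [-3, 1]]  ->  [[11645476063, -3670033945], [-52033837650, 16398294877]]
tr = 11645476063 + 16398294877 = 28043770940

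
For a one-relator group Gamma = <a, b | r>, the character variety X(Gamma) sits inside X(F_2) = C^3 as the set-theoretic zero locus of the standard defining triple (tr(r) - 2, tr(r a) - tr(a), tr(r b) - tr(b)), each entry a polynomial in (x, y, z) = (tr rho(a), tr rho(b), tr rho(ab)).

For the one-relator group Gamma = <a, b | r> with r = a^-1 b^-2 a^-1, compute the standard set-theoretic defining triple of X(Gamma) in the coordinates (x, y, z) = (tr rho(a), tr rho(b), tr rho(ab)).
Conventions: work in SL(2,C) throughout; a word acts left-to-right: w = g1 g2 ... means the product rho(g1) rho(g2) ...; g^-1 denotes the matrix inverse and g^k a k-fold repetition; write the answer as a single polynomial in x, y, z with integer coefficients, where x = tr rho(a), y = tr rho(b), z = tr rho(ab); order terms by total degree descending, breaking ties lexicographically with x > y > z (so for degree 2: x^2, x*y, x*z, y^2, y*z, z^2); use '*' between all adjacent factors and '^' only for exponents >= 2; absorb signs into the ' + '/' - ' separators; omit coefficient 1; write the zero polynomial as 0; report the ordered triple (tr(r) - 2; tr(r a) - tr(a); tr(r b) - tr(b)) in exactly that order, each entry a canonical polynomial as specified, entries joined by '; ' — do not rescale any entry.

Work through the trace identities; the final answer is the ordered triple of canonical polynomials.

x*y*z - x^2 - y^2; y*z - 2*x; x*y^2*z - x^2*y - y^3 - y*z^2 + x*z + 2*y

next, trace(a^-1) = trace(a) = x
trace(a^-1 b) = trace(b) * trace(a) - trace(b a)   [inverse elimination on a] = x*y - z
trace(a^-1 b^-1) = trace(a^-1) * trace(b) - trace(a^-1 b)   [inverse elimination on b] = z
next, trace(a^-1 b^-2) = trace(a^-1 b^-1) * trace(b) - trace(a^-1)   [inverse elimination on b] = y*z - x
next, trace(b^-2) = trace(b^-1) * trace(b) - trace(1)   [inverse elimination on b] = y^2 - 2
trace(a^-1 b^-2 a^-1) = trace(a^-1 b^-2) * trace(a) - trace(a^-1 b^-2 a)   [inverse elimination on a] = x*y*z - x^2 - y^2 + 2
next, trace(a^-1 b a^-1) = trace(a^-1 b) * trace(a) - trace(a^-1 b a) = x^2*y - x*z - y
and trace(b a^-1 b) = trace(b^2) * trace(a) - trace(b^2 a) = x*y^2 - y*z - x
and trace(b a b a) = trace(a b) * trace(a b) - trace(1) = z^2 - 2
and trace(b a^-1 b a) = trace(b a b) * trace(a) - trace(b a b a) = x*y*z - x^2 - z^2 + 2
next, trace(a^-1 b a^-1 b) = trace(b a^-1 b) * trace(a) - trace(b a^-1 b a) = x^2*y^2 - 2*x*y*z + z^2 - 2
next, trace(a^-1 b a^-1 b^-1) = trace(a^-1 b a^-1) * trace(b) - trace(a^-1 b a^-1 b) = x*y*z - y^2 - z^2 + 2
trace(a^-1 b^-2 a^-1 b) = trace(a^-1 b a^-1 b^-1) * trace(b) - trace(a^-1 b a^-1) = x*y^2*z - x^2*y - y^3 - y*z^2 + x*z + 3*y
assemble the triple (trace(r) - 2; trace(r a) - x; trace(r b) - y)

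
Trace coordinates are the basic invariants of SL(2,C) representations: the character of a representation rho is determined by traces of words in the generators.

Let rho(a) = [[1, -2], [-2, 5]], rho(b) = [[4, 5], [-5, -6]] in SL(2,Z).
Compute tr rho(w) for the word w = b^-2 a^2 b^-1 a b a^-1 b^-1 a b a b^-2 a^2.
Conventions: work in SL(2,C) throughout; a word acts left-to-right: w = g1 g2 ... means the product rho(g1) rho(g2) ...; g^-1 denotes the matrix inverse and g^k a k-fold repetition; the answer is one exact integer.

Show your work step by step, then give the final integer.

rho(b^-1) = [[-6, -5], [5, 4]]
... * rho(b^-1) = [[-6, -5], [5, 4]]  ->  [[11, 10], [-10, -9]]
... * rho(a) = [[1, -2], [-2, 5]]  ->  [[-9, 28], [8, -25]]
... * rho(a) = [[1, -2], [-2, 5]]  ->  [[-65, 158], [58, -141]]
... * rho(b^-1) = [[-6, -5], [5, 4]]  ->  [[1180, 957], [-1053, -854]]
... * rho(a) = [[1, -2], [-2, 5]]  ->  [[-734, 2425], [655, -2164]]
... * rho(b) = [[4, 5], [-5, -6]]  ->  [[-15061, -18220], [13440, 16259]]
... * rho(a^-1) = [[5, 2], [2, 1]]  ->  [[-111745, -48342], [99718, 43139]]
... * rho(b^-1) = [[-6, -5], [5, 4]]  ->  [[428760, 365357], [-382613, -326034]]
... * rho(a) = [[1, -2], [-2, 5]]  ->  [[-301954, 969265], [269455, -864944]]
... * rho(b) = [[4, 5], [-5, -6]]  ->  [[-6054141, -7325360], [5402540, 6536939]]
... * rho(a) = [[1, -2], [-2, 5]]  ->  [[8596579, -24518518], [-7671338, 21879615]]
... * rho(b^-1) = [[-6, -5], [5, 4]]  ->  [[-174172064, -141056967], [155426103, 125875150]]
... * rho(b^-1) = [[-6, -5], [5, 4]]  ->  [[339747549, 306632452], [-303180868, -273629915]]
... * rho(a) = [[1, -2], [-2, 5]]  ->  [[-273517355, 853667162], [244078962, -761787839]]
... * rho(a) = [[1, -2], [-2, 5]]  ->  [[-1980851679, 4815370520], [1767654640, -4297097119]]
tr = -1980851679 + -4297097119 = -6277948798

-6277948798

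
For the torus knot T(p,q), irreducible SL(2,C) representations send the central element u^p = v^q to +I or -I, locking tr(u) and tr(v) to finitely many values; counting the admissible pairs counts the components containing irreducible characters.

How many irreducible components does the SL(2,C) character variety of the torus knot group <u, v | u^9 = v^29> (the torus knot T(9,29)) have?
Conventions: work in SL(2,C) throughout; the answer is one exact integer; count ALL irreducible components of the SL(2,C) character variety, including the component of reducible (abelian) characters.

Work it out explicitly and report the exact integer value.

In the torus knot group T(9,29), u^9 = v^29 is central, so an irreducible representation sends it to +I or -I (Schur).
This locks tr(u) to 2*cos(pi*alpha/9), alpha in 1..8, and tr(v) to 2*cos(pi*beta/29), beta in 1..28, on each component of irreducible characters.
u^9 = (-1)^alpha I and v^29 = (-1)^beta I must agree, so alpha and beta have equal parity.
Counting: 4 odd alphas x 14 odd betas + 4 even alphas x 14 even betas = 56 + 56 = 112.
That is 112 components of irreducible characters, and with the reducible (abelian) component the total is 113.

113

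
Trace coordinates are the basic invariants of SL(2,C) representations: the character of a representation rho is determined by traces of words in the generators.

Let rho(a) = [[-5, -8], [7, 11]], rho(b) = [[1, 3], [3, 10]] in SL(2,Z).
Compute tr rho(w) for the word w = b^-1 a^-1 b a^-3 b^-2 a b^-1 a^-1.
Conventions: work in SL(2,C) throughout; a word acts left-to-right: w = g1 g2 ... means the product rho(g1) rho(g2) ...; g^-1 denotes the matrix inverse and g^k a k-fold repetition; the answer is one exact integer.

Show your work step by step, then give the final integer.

5412257966

rho(b^-1) = [[10, -3], [-3, 1]]
... * rho(a^-1) = [[11, 8], [-7, -5]]  ->  [[131, 95], [-40, -29]]
... * rho(b) = [[1, 3], [3, 10]]  ->  [[416, 1343], [-127, -410]]
... * rho(a^-1) = [[11, 8], [-7, -5]]  ->  [[-4825, -3387], [1473, 1034]]
... * rho(a^-1) = [[11, 8], [-7, -5]]  ->  [[-29366, -21665], [8965, 6614]]
... * rho(a^-1) = [[11, 8], [-7, -5]]  ->  [[-171371, -126603], [52317, 38650]]
... * rho(b^-1) = [[10, -3], [-3, 1]]  ->  [[-1333901, 387510], [407220, -118301]]
... * rho(b^-1) = [[10, -3], [-3, 1]]  ->  [[-14501540, 4389213], [4427103, -1339961]]
... * rho(a) = [[-5, -8], [7, 11]]  ->  [[103232191, 164293663], [-31515242, -50156395]]
... * rho(b^-1) = [[10, -3], [-3, 1]]  ->  [[539440921, -145402910], [-164683235, 44389331]]
... * rho(a^-1) = [[11, 8], [-7, -5]]  ->  [[6951670501, 5042541918], [-2122240902, -1539412535]]
tr = 6951670501 + -1539412535 = 5412257966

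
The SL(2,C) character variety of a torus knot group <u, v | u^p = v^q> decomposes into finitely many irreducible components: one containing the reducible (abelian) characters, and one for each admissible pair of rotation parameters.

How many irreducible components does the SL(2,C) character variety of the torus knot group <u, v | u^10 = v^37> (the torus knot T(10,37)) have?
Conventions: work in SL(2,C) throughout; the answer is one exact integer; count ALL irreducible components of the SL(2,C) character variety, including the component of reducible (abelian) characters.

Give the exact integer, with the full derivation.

163

For T(10,37): irreducibility forces the central element u^10 = v^37 to one of +I, -I.
So on each irreducible component the traces are pinned: tr(u) = 2*cos(pi*alpha/10) with 1 <= alpha <= 9, tr(v) = 2*cos(pi*beta/37) with 1 <= beta <= 36.
Consistency of u^10 = (-1)^alpha I with v^37 = (-1)^beta I forces alpha = beta (mod 2).
Enumerate parity-matched pairs: 5*18 odd-odd plus 4*18 even-even gives 162.
Total: 162 irreducible-character components + 1 reducible (abelian) component = 163.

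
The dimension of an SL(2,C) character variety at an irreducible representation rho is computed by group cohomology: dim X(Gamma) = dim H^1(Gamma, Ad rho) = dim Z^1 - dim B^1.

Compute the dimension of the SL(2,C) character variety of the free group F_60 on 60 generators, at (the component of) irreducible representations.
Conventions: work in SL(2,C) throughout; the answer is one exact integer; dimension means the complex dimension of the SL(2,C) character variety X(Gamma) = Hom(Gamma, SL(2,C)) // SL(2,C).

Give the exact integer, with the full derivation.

177

Here Gamma is free of rank 60 — no relator constrains a cocycle.
So Z^1 = (sl_2)^60 in full: dim Z^1 = 180.
At an irreducible rho the centralizer of the image in sl_2 is 0, so the coboundary map sl_2 -> Z^1 is injective: dim B^1 = 3.
dim H^1 = 180 - 3 = 177, which is dim X.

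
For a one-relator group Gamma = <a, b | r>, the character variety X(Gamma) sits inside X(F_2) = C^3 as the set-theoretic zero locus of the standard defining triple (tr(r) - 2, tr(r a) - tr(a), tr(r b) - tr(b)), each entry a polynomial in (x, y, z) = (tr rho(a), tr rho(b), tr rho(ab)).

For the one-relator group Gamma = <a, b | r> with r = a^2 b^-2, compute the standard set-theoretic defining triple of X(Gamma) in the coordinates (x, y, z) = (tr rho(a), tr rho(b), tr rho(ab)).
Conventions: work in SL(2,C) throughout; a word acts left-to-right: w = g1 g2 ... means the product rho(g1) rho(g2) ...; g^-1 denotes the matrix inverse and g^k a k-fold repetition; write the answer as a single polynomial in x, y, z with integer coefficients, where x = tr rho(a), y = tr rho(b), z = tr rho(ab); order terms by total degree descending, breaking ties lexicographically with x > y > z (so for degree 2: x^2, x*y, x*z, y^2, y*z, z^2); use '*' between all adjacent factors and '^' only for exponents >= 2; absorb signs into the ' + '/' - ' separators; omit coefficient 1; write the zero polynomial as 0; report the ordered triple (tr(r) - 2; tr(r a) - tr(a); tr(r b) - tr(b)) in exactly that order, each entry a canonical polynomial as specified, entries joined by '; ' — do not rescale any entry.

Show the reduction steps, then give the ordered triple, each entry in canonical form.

apply: trace(a^2) = trace(a)*trace(a) - trace(1) = x^2 - 2
trace(a^2 b) = trace(a)*trace(b a) - trace(b) = x*z - y
trace(a^2 b^-1) = trace(a^2)*trace(b) - trace(a^2 b) = x^2*y - x*z - y
use: trace(a^2 b^-2) = trace(a^2 b^-1)*trace(b) - trace(a^2) = x^2*y^2 - x*y*z - x^2 - y^2 + 2
trace(a^3) = trace(a)*trace(a^2) - trace(a) = x^3 - 3*x
use: trace(a^3 b) = trace(a)*trace(a b a) - trace(a b) = x^2*z - x*y - z
use: trace(b^-1 a^3) = trace(a^3)*trace(b) - trace(a^3 b) = x^3*y - x^2*z - 2*x*y + z
trace(a^2 b^-2 a) = trace(b^-1 a^3)*trace(b) - trace(b^-1 a^3 b) = x^3*y^2 - x^2*y*z - x^3 - 2*x*y^2 + y*z + 3*x
assemble the triple (trace(r) - 2; trace(r a) - x; trace(r b) - y)

x^2*y^2 - x*y*z - x^2 - y^2; x^3*y^2 - x^2*y*z - x^3 - 2*x*y^2 + y*z + 2*x; x^2*y - x*z - 2*y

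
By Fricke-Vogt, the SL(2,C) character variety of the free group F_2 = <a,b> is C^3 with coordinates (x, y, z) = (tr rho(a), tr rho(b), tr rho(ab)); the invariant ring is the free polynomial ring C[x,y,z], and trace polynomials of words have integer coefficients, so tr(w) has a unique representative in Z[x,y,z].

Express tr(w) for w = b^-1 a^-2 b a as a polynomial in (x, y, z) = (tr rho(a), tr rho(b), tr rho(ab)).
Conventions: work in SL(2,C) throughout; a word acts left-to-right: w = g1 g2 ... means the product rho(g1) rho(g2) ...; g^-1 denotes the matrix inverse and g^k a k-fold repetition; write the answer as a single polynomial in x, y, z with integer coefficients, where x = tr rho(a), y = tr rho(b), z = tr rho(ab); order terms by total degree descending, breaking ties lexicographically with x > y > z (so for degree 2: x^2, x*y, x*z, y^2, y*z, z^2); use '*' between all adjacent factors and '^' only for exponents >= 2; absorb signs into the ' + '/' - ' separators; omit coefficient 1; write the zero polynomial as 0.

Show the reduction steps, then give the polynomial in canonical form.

-x^2*y*z + x^3 + x*y^2 + x*z^2 - 3*x

trace(a^-1 b) = trace(b)*trace(a) - trace(b a) = x*y - z
apply: trace(b a b) = trace(b)*trace(a b) - trace(a) = y*z - x
use: trace(b a b a) = trace(b a)*trace(b a) - trace(1) = z^2 - 2
trace(a^-1 b a b) = trace(b a b)*trace(a) - trace(b a b a) = x*y*z - x^2 - z^2 + 2
trace(a^-2 b a b) = trace(a^-1 b a b)*trace(a) - trace(a^-1 b a b a) = x^2*y*z - x^3 - x*z^2 - y*z + 3*x
trace(b^-1 a^-2 b a) = trace(a^-2 b a)*trace(b) - trace(a^-2 b a b) = -x^2*y*z + x^3 + x*y^2 + x*z^2 - 3*x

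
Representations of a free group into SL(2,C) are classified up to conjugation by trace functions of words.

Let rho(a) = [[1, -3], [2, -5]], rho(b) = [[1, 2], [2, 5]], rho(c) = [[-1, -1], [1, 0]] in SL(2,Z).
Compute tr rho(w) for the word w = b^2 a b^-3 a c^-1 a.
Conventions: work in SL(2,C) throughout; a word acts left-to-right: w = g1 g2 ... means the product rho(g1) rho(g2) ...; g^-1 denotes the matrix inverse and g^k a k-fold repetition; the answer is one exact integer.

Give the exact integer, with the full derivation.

-171284

rho(b) = [[1, 2], [2, 5]]
... * rho(b) = [[1, 2], [2, 5]]  ->  [[5, 12], [12, 29]]
... * rho(a) = [[1, -3], [2, -5]]  ->  [[29, -75], [70, -181]]
... * rho(b^-1) = [[5, -2], [-2, 1]]  ->  [[295, -133], [712, -321]]
... * rho(b^-1) = [[5, -2], [-2, 1]]  ->  [[1741, -723], [4202, -1745]]
... * rho(b^-1) = [[5, -2], [-2, 1]]  ->  [[10151, -4205], [24500, -10149]]
... * rho(a) = [[1, -3], [2, -5]]  ->  [[1741, -9428], [4202, -22755]]
... * rho(c^-1) = [[0, 1], [-1, -1]]  ->  [[9428, 11169], [22755, 26957]]
... * rho(a) = [[1, -3], [2, -5]]  ->  [[31766, -84129], [76669, -203050]]
tr = 31766 + -203050 = -171284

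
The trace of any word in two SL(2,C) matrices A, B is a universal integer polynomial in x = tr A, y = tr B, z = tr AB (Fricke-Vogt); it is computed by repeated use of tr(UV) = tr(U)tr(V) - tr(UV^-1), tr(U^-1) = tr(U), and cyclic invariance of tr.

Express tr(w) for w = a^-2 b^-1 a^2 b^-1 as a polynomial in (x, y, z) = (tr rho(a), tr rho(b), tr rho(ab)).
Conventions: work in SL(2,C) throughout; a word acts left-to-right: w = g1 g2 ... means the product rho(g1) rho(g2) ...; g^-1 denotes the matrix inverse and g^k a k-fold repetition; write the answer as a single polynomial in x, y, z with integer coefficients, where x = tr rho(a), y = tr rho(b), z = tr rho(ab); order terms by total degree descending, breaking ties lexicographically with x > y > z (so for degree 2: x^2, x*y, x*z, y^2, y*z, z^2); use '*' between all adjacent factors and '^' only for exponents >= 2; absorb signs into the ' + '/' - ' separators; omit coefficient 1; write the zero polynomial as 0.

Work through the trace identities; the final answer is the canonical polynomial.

tr(b^-1) = tr(b) = y
reduce: tr(a^2) = tr(a) tr(a) - tr(1) = x^2 - 2
reduce: tr(b a^2) = tr(a) tr(b a) - tr(b) = x*z - y
reduce: tr(a b a^2) = tr(a) tr(b a^2) - tr(b a) = x^2*z - x*y - z
tr(b a b a) = tr(b a) tr(b a) - tr(1) = z^2 - 2
tr(b a b) = tr(b) tr(a b) - tr(a) = y*z - x
tr(a b a^2 b) = tr(a) tr(b a b a) - tr(b a b) = x*z^2 - y*z - x
tr(b a^2 b^-1 a) = tr(a b a^2) tr(b) - tr(a b a^2 b) = x^2*y*z - x*y^2 - x*z^2 + x
so tr(b a^2 b^-1 a^-1) = tr(b a^2 b^-1) tr(a) - tr(b a^2 b^-1 a) = -x^2*y*z + x^3 + x*y^2 + x*z^2 - 3*x
so tr(a^2 b^-1 a^-2 b) = tr(b a^2 b^-1 a^-1) tr(a) - tr(b a^2 b^-1) = -x^3*y*z + x^4 + x^2*y^2 + x^2*z^2 - 4*x^2 + 2
tr(a^-2 b^-1 a^2 b^-1) = tr(a^2 b^-1 a^-2) tr(b) - tr(a^2 b^-1 a^-2 b) = x^3*y*z - x^4 - x^2*y^2 - x^2*z^2 + 4*x^2 + y^2 - 2

x^3*y*z - x^4 - x^2*y^2 - x^2*z^2 + 4*x^2 + y^2 - 2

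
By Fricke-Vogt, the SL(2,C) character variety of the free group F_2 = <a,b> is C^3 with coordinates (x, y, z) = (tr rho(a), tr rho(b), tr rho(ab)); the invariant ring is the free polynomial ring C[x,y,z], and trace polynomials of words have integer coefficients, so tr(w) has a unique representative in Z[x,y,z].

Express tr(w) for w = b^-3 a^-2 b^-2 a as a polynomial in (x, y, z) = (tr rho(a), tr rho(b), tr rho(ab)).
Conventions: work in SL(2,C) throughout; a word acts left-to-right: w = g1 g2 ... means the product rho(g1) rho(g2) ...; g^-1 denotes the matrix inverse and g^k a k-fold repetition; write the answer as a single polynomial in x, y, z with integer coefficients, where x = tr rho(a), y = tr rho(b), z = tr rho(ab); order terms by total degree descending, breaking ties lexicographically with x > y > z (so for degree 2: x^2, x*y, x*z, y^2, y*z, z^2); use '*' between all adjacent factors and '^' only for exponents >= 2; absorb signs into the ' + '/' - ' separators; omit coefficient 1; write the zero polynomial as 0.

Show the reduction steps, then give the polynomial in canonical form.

trace(b^-1) = trace(b) = y
and trace(b a b) = trace(b)*trace(a b) - trace(a)  (reduce the b square) = y*z - x
and trace(b a b a) = trace(a b)*trace(a b) - trace(1)  (split on a) = z^2 - 2
and trace(a b a^-1 b) = trace(b a b)*trace(a) - trace(b a b a)  (eliminate a^-1) = x*y*z - x^2 - z^2 + 2
and trace(a^-1 b^-1 a b) = trace(a b a^-1)*trace(b) - trace(a b a^-1 b)  (eliminate b^-1) = -x*y*z + x^2 + y^2 + z^2 - 2
trace(b^-1 a^-1 b^-1 a) = trace(a^-1 b^-1 a)*trace(b) - trace(a^-1 b^-1 a b)  (eliminate b^-1) = x*y*z - x^2 - z^2 + 2
next, trace(b^-1 a b^-2 a^-1) = trace(b^-1 a^-1 b^-1 a)*trace(b) - trace(b^-1 a^-1 b^-1 a b)  (eliminate b^-1) = x*y^2*z - x^2*y - y*z^2 + y
trace(a b^-1) = trace(a)*trace(b) - trace(a b)  (eliminate b^-1) = x*y - z
trace(b^-2 a) = trace(a b^-1)*trace(b) - trace(a)  (eliminate b^-1) = x*y^2 - y*z - x
trace(b^-1 a b^-2) = trace(b^-2 a)*trace(b) - trace(b^-2 a b)  (eliminate b^-1) = x*y^3 - y^2*z - 2*x*y + z
trace(a b^-2 a^-2 b^-1) = trace(b^-1 a b^-2 a^-1)*trace(a) - trace(b^-1 a b^-2)  (eliminate a^-1) = x^2*y^2*z - x^3*y - x*y^3 - x*y*z^2 + y^2*z + 3*x*y - z
and trace(b^-1 a^-2 b^-2 a b^-1) = trace(a b^-2 a^-2 b^-1)*trace(b) - trace(a b^-2 a^-2)  (eliminate b^-1) = x^2*y^3*z - x^3*y^2 - x*y^4 - x*y^2*z^2 + y^3*z + 3*x*y^2 - 2*y*z + x
trace(a b^-1 a^-2 b^-1) = trace(a^-1 b^-1 a b^-1)*trace(a) - trace(a^-1 b^-1 a b^-1 a)  (eliminate a^-1) = x^2*y*z - x^3 - x*y^2 - x*z^2 + y*z + 3*x
and trace(b^-1 a^-2 b^-2 a) = trace(a b^-1 a^-2 b^-1)*trace(b) - trace(a b^-1 a^-2)  (eliminate b^-1) = x^2*y^2*z - x^3*y - x*y^3 - x*y*z^2 + y^2*z + 3*x*y - z
trace(b^-3 a^-2 b^-2 a) = trace(b^-1 a^-2 b^-2 a b^-1)*trace(b) - trace(b^-1 a^-2 b^-2 a)  (eliminate b^-1) = x^2*y^4*z - x^3*y^3 - x*y^5 - x*y^3*z^2 - x^2*y^2*z + y^4*z + x^3*y + 4*x*y^3 + x*y*z^2 - 3*y^2*z - 2*x*y + z

x^2*y^4*z - x^3*y^3 - x*y^5 - x*y^3*z^2 - x^2*y^2*z + y^4*z + x^3*y + 4*x*y^3 + x*y*z^2 - 3*y^2*z - 2*x*y + z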